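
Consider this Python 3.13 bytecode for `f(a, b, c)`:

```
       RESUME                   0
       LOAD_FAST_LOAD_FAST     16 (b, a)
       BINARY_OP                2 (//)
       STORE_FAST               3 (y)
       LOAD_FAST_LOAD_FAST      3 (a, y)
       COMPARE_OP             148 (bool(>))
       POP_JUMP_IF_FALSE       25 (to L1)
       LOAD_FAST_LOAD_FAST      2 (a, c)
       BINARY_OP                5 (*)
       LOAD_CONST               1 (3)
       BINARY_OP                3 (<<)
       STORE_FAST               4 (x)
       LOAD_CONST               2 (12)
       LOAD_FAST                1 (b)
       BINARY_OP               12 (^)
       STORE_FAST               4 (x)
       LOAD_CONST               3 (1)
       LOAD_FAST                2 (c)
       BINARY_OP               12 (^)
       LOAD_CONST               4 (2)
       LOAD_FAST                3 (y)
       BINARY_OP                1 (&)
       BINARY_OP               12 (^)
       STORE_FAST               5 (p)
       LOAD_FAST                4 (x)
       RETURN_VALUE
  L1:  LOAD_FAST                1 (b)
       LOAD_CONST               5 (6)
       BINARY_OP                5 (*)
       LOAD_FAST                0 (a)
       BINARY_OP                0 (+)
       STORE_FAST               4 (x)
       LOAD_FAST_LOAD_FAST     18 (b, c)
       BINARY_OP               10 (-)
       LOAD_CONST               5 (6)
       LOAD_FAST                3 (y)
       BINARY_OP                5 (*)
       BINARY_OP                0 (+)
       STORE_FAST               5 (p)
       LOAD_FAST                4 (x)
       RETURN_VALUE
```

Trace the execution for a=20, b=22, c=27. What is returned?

26

LOAD_FAST_LOAD_FAST b,a → push 22,20. Stack: [22, 20]
BINARY_OP // → 22 // 20 = 1. Stack: [1]
STORE_FAST y → y=1. Stack: []
LOAD_FAST_LOAD_FAST a,y → push 20,1. Stack: [20, 1]
COMPARE_OP bool(>) → 20 vs 1 = True. Stack: [True]
POP_JUMP_IF_FALSE → pop True; no jump. Stack: []
LOAD_FAST_LOAD_FAST a,c → push 20,27. Stack: [20, 27]
BINARY_OP * → 20 * 27 = 540. Stack: [540]
LOAD_CONST → push 3. Stack: [540, 3]
BINARY_OP << → 540 << 3 = 4320. Stack: [4320]
STORE_FAST x → x=4320. Stack: []
LOAD_CONST → push 12. Stack: [12]
LOAD_FAST b → push 22. Stack: [12, 22]
BINARY_OP ^ → 12 ^ 22 = 26. Stack: [26]
STORE_FAST x → x=26. Stack: []
LOAD_CONST → push 1. Stack: [1]
LOAD_FAST c → push 27. Stack: [1, 27]
BINARY_OP ^ → 1 ^ 27 = 26. Stack: [26]
LOAD_CONST → push 2. Stack: [26, 2]
LOAD_FAST y → push 1. Stack: [26, 2, 1]
BINARY_OP & → 2 & 1 = 0. Stack: [26, 0]
BINARY_OP ^ → 26 ^ 0 = 26. Stack: [26]
STORE_FAST p → p=26. Stack: []
LOAD_FAST x → push 26. Stack: [26]
RETURN_VALUE → return 26.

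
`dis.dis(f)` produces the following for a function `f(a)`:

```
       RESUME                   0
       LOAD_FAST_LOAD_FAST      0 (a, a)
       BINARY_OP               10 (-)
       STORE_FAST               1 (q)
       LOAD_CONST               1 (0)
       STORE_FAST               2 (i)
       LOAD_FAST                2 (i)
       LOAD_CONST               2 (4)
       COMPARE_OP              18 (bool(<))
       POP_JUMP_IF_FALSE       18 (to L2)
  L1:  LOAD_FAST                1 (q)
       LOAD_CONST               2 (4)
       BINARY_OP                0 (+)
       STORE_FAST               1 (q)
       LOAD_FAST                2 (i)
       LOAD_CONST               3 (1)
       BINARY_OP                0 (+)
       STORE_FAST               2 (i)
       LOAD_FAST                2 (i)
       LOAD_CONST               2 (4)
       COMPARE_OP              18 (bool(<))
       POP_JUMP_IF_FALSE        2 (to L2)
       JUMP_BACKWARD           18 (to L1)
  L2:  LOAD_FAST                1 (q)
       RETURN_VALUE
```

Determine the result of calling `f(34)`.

16

LOAD_FAST_LOAD_FAST a,a → push 34,34. Stack: [34, 34]
BINARY_OP - → 34 - 34 = 0. Stack: [0]
STORE_FAST q → q=0. Stack: []
LOAD_CONST → push 0. Stack: [0]
STORE_FAST i → i=0. Stack: []
LOAD_FAST i → push 0. Stack: [0]
LOAD_CONST → push 4. Stack: [0, 4]
COMPARE_OP bool(<) → 0 vs 4 = True. Stack: [True]
POP_JUMP_IF_FALSE → pop True; no jump. Stack: []
LOAD_FAST q → push 0. Stack: [0]
LOAD_CONST → push 4. Stack: [0, 4]
BINARY_OP + → 0 + 4 = 4. Stack: [4]
STORE_FAST q → q=4. Stack: []
LOAD_FAST i → push 0. Stack: [0]
LOAD_CONST → push 1. Stack: [0, 1]
BINARY_OP + → 0 + 1 = 1. Stack: [1]
STORE_FAST i → i=1. Stack: []
LOAD_FAST i → push 1. Stack: [1]
LOAD_CONST → push 4. Stack: [1, 4]
COMPARE_OP bool(<) → 1 vs 4 = True. Stack: [True]
POP_JUMP_IF_FALSE → pop True; no jump. Stack: []
LOAD_FAST q → push 4. Stack: [4]
LOAD_CONST → push 4. Stack: [4, 4]
BINARY_OP + → 4 + 4 = 8. Stack: [8]
STORE_FAST q → q=8. Stack: []
LOAD_FAST i → push 1. Stack: [1]
LOAD_CONST → push 1. Stack: [1, 1]
BINARY_OP + → 1 + 1 = 2. Stack: [2]
STORE_FAST i → i=2. Stack: []
LOAD_FAST i → push 2. Stack: [2]
LOAD_CONST → push 4. Stack: [2, 4]
COMPARE_OP bool(<) → 2 vs 4 = True. Stack: [True]
POP_JUMP_IF_FALSE → pop True; no jump. Stack: []
LOAD_FAST q → push 8. Stack: [8]
LOAD_CONST → push 4. Stack: [8, 4]
BINARY_OP + → 8 + 4 = 12. Stack: [12]
STORE_FAST q → q=12. Stack: []
LOAD_FAST i → push 2. Stack: [2]
LOAD_CONST → push 1. Stack: [2, 1]
BINARY_OP + → 2 + 1 = 3. Stack: [3]
STORE_FAST i → i=3. Stack: []
LOAD_FAST i → push 3. Stack: [3]
LOAD_CONST → push 4. Stack: [3, 4]
COMPARE_OP bool(<) → 3 vs 4 = True. Stack: [True]
POP_JUMP_IF_FALSE → pop True; no jump. Stack: []
LOAD_FAST q → push 12. Stack: [12]
LOAD_CONST → push 4. Stack: [12, 4]
BINARY_OP + → 12 + 4 = 16. Stack: [16]
STORE_FAST q → q=16. Stack: []
LOAD_FAST i → push 3. Stack: [3]
LOAD_CONST → push 1. Stack: [3, 1]
BINARY_OP + → 3 + 1 = 4. Stack: [4]
STORE_FAST i → i=4. Stack: []
LOAD_FAST i → push 4. Stack: [4]
LOAD_CONST → push 4. Stack: [4, 4]
COMPARE_OP bool(<) → 4 vs 4 = False. Stack: [False]
POP_JUMP_IF_FALSE → pop False; jump. Stack: []
LOAD_FAST q → push 16. Stack: [16]
RETURN_VALUE → return 16.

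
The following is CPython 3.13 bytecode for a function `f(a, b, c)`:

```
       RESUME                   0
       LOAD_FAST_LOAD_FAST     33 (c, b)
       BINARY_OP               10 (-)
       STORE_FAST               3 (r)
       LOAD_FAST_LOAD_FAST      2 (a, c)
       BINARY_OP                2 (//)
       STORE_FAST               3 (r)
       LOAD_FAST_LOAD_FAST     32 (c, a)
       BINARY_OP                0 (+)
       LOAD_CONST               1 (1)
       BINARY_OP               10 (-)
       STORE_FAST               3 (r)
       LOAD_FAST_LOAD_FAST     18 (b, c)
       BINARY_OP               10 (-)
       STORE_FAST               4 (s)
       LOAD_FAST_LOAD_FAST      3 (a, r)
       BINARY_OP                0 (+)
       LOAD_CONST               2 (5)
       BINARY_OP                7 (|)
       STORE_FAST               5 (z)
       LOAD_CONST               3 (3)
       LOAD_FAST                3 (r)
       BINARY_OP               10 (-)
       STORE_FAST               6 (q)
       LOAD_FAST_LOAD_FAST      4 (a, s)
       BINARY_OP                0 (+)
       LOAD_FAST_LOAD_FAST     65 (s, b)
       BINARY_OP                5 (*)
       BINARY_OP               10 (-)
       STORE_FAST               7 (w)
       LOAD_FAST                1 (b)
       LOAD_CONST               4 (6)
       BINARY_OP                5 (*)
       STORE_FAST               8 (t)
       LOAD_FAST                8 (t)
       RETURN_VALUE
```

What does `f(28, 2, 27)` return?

12

LOAD_FAST_LOAD_FAST c,b → push 27,2. Stack: [27, 2]
BINARY_OP - → 27 - 2 = 25. Stack: [25]
STORE_FAST r → r=25. Stack: []
LOAD_FAST_LOAD_FAST a,c → push 28,27. Stack: [28, 27]
BINARY_OP // → 28 // 27 = 1. Stack: [1]
STORE_FAST r → r=1. Stack: []
LOAD_FAST_LOAD_FAST c,a → push 27,28. Stack: [27, 28]
BINARY_OP + → 27 + 28 = 55. Stack: [55]
LOAD_CONST → push 1. Stack: [55, 1]
BINARY_OP - → 55 - 1 = 54. Stack: [54]
STORE_FAST r → r=54. Stack: []
LOAD_FAST_LOAD_FAST b,c → push 2,27. Stack: [2, 27]
BINARY_OP - → 2 - 27 = -25. Stack: [-25]
STORE_FAST s → s=-25. Stack: []
LOAD_FAST_LOAD_FAST a,r → push 28,54. Stack: [28, 54]
BINARY_OP + → 28 + 54 = 82. Stack: [82]
LOAD_CONST → push 5. Stack: [82, 5]
BINARY_OP | → 82 | 5 = 87. Stack: [87]
STORE_FAST z → z=87. Stack: []
LOAD_CONST → push 3. Stack: [3]
LOAD_FAST r → push 54. Stack: [3, 54]
BINARY_OP - → 3 - 54 = -51. Stack: [-51]
STORE_FAST q → q=-51. Stack: []
LOAD_FAST_LOAD_FAST a,s → push 28,-25. Stack: [28, -25]
BINARY_OP + → 28 + -25 = 3. Stack: [3]
LOAD_FAST_LOAD_FAST s,b → push -25,2. Stack: [3, -25, 2]
BINARY_OP * → -25 * 2 = -50. Stack: [3, -50]
BINARY_OP - → 3 - -50 = 53. Stack: [53]
STORE_FAST w → w=53. Stack: []
LOAD_FAST b → push 2. Stack: [2]
LOAD_CONST → push 6. Stack: [2, 6]
BINARY_OP * → 2 * 6 = 12. Stack: [12]
STORE_FAST t → t=12. Stack: []
LOAD_FAST t → push 12. Stack: [12]
RETURN_VALUE → return 12.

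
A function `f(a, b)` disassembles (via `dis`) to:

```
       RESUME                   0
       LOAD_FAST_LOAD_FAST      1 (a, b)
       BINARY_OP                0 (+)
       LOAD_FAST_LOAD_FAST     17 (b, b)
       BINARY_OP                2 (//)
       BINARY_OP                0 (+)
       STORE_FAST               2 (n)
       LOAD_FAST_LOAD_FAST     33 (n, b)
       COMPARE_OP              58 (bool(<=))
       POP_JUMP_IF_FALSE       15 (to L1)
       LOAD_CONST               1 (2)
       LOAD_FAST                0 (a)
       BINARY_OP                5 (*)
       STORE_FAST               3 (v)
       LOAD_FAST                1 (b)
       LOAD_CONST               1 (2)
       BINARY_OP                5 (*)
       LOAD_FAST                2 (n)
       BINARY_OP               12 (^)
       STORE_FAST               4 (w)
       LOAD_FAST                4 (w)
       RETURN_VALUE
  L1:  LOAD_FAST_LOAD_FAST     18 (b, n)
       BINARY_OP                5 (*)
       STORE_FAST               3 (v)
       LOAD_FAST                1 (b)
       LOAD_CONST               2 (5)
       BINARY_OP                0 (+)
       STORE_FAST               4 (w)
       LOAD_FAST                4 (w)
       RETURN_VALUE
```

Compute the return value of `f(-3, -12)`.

LOAD_FAST_LOAD_FAST a,b → push -3,-12. Stack: [-3, -12]
BINARY_OP + → -3 + -12 = -15. Stack: [-15]
LOAD_FAST_LOAD_FAST b,b → push -12,-12. Stack: [-15, -12, -12]
BINARY_OP // → -12 // -12 = 1. Stack: [-15, 1]
BINARY_OP + → -15 + 1 = -14. Stack: [-14]
STORE_FAST n → n=-14. Stack: []
LOAD_FAST_LOAD_FAST n,b → push -14,-12. Stack: [-14, -12]
COMPARE_OP bool(<=) → -14 vs -12 = True. Stack: [True]
POP_JUMP_IF_FALSE → pop True; no jump. Stack: []
LOAD_CONST → push 2. Stack: [2]
LOAD_FAST a → push -3. Stack: [2, -3]
BINARY_OP * → 2 * -3 = -6. Stack: [-6]
STORE_FAST v → v=-6. Stack: []
LOAD_FAST b → push -12. Stack: [-12]
LOAD_CONST → push 2. Stack: [-12, 2]
BINARY_OP * → -12 * 2 = -24. Stack: [-24]
LOAD_FAST n → push -14. Stack: [-24, -14]
BINARY_OP ^ → -24 ^ -14 = 26. Stack: [26]
STORE_FAST w → w=26. Stack: []
LOAD_FAST w → push 26. Stack: [26]
RETURN_VALUE → return 26.

26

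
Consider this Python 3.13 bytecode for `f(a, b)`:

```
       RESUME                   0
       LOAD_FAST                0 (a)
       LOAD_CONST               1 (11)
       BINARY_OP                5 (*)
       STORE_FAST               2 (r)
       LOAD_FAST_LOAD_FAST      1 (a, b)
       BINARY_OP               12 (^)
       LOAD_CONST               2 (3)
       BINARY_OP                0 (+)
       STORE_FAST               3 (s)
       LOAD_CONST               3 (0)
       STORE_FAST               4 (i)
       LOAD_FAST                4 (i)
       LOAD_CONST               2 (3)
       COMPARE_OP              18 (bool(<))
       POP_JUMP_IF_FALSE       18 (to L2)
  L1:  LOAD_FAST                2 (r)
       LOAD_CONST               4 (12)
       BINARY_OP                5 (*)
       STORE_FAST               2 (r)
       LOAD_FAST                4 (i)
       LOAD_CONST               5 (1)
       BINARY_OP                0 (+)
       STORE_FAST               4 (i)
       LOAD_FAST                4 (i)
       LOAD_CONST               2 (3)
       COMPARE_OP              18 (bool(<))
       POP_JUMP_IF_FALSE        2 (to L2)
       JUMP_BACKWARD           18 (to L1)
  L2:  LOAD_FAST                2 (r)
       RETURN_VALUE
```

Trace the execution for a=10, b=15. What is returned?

190080

LOAD_FAST a → push 10. Stack: [10]
LOAD_CONST → push 11. Stack: [10, 11]
BINARY_OP * → 10 * 11 = 110. Stack: [110]
STORE_FAST r → r=110. Stack: []
LOAD_FAST_LOAD_FAST a,b → push 10,15. Stack: [10, 15]
BINARY_OP ^ → 10 ^ 15 = 5. Stack: [5]
LOAD_CONST → push 3. Stack: [5, 3]
BINARY_OP + → 5 + 3 = 8. Stack: [8]
STORE_FAST s → s=8. Stack: []
LOAD_CONST → push 0. Stack: [0]
STORE_FAST i → i=0. Stack: []
LOAD_FAST i → push 0. Stack: [0]
LOAD_CONST → push 3. Stack: [0, 3]
COMPARE_OP bool(<) → 0 vs 3 = True. Stack: [True]
POP_JUMP_IF_FALSE → pop True; no jump. Stack: []
LOAD_FAST r → push 110. Stack: [110]
LOAD_CONST → push 12. Stack: [110, 12]
BINARY_OP * → 110 * 12 = 1320. Stack: [1320]
STORE_FAST r → r=1320. Stack: []
LOAD_FAST i → push 0. Stack: [0]
LOAD_CONST → push 1. Stack: [0, 1]
BINARY_OP + → 0 + 1 = 1. Stack: [1]
STORE_FAST i → i=1. Stack: []
LOAD_FAST i → push 1. Stack: [1]
LOAD_CONST → push 3. Stack: [1, 3]
COMPARE_OP bool(<) → 1 vs 3 = True. Stack: [True]
POP_JUMP_IF_FALSE → pop True; no jump. Stack: []
LOAD_FAST r → push 1320. Stack: [1320]
LOAD_CONST → push 12. Stack: [1320, 12]
BINARY_OP * → 1320 * 12 = 15840. Stack: [15840]
STORE_FAST r → r=15840. Stack: []
LOAD_FAST i → push 1. Stack: [1]
LOAD_CONST → push 1. Stack: [1, 1]
BINARY_OP + → 1 + 1 = 2. Stack: [2]
STORE_FAST i → i=2. Stack: []
LOAD_FAST i → push 2. Stack: [2]
LOAD_CONST → push 3. Stack: [2, 3]
COMPARE_OP bool(<) → 2 vs 3 = True. Stack: [True]
POP_JUMP_IF_FALSE → pop True; no jump. Stack: []
LOAD_FAST r → push 15840. Stack: [15840]
LOAD_CONST → push 12. Stack: [15840, 12]
BINARY_OP * → 15840 * 12 = 190080. Stack: [190080]
STORE_FAST r → r=190080. Stack: []
LOAD_FAST i → push 2. Stack: [2]
LOAD_CONST → push 1. Stack: [2, 1]
BINARY_OP + → 2 + 1 = 3. Stack: [3]
STORE_FAST i → i=3. Stack: []
LOAD_FAST i → push 3. Stack: [3]
LOAD_CONST → push 3. Stack: [3, 3]
COMPARE_OP bool(<) → 3 vs 3 = False. Stack: [False]
POP_JUMP_IF_FALSE → pop False; jump. Stack: []
LOAD_FAST r → push 190080. Stack: [190080]
RETURN_VALUE → return 190080.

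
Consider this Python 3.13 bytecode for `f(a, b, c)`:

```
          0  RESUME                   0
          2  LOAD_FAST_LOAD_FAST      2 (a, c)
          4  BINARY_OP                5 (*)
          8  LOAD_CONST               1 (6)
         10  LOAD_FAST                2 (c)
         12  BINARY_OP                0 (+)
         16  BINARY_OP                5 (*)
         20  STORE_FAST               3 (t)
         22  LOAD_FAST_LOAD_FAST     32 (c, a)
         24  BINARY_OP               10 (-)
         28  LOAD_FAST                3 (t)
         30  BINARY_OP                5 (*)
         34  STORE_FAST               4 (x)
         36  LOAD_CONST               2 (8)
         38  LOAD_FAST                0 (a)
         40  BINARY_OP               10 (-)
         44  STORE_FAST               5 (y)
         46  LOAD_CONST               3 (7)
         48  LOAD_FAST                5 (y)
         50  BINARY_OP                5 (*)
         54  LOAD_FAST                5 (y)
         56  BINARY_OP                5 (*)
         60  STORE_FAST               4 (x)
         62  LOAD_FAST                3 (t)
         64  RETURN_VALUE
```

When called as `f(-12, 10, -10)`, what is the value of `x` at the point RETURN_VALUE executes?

2800

LOAD_FAST_LOAD_FAST a,c → push -12,-10. Stack: [-12, -10]
BINARY_OP * → -12 * -10 = 120. Stack: [120]
LOAD_CONST → push 6. Stack: [120, 6]
LOAD_FAST c → push -10. Stack: [120, 6, -10]
BINARY_OP + → 6 + -10 = -4. Stack: [120, -4]
BINARY_OP * → 120 * -4 = -480. Stack: [-480]
STORE_FAST t → t=-480. Stack: []
LOAD_FAST_LOAD_FAST c,a → push -10,-12. Stack: [-10, -12]
BINARY_OP - → -10 - -12 = 2. Stack: [2]
LOAD_FAST t → push -480. Stack: [2, -480]
BINARY_OP * → 2 * -480 = -960. Stack: [-960]
STORE_FAST x → x=-960. Stack: []
LOAD_CONST → push 8. Stack: [8]
LOAD_FAST a → push -12. Stack: [8, -12]
BINARY_OP - → 8 - -12 = 20. Stack: [20]
STORE_FAST y → y=20. Stack: []
LOAD_CONST → push 7. Stack: [7]
LOAD_FAST y → push 20. Stack: [7, 20]
BINARY_OP * → 7 * 20 = 140. Stack: [140]
LOAD_FAST y → push 20. Stack: [140, 20]
BINARY_OP * → 140 * 20 = 2800. Stack: [2800]
STORE_FAST x → x=2800. Stack: []
LOAD_FAST t → push -480. Stack: [-480]
RETURN_VALUE → return -480.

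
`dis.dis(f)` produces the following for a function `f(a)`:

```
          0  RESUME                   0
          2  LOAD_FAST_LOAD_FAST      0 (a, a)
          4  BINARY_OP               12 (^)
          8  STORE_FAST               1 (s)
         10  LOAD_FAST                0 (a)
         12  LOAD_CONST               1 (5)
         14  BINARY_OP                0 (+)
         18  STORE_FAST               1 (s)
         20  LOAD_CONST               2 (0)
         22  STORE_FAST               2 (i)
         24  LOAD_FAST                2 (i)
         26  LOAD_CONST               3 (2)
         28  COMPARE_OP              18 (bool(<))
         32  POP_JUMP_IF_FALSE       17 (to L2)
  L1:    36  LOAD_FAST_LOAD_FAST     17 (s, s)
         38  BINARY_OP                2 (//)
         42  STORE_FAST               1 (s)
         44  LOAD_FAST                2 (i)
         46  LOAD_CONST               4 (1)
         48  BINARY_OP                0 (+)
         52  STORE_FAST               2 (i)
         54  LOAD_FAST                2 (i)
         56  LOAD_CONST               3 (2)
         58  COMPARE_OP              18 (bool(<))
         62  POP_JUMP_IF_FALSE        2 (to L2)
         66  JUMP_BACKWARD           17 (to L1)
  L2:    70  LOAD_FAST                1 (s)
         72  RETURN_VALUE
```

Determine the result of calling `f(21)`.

LOAD_FAST_LOAD_FAST a,a → push 21,21. Stack: [21, 21]
BINARY_OP ^ → 21 ^ 21 = 0. Stack: [0]
STORE_FAST s → s=0. Stack: []
LOAD_FAST a → push 21. Stack: [21]
LOAD_CONST → push 5. Stack: [21, 5]
BINARY_OP + → 21 + 5 = 26. Stack: [26]
STORE_FAST s → s=26. Stack: []
LOAD_CONST → push 0. Stack: [0]
STORE_FAST i → i=0. Stack: []
LOAD_FAST i → push 0. Stack: [0]
LOAD_CONST → push 2. Stack: [0, 2]
COMPARE_OP bool(<) → 0 vs 2 = True. Stack: [True]
POP_JUMP_IF_FALSE → pop True; no jump. Stack: []
LOAD_FAST_LOAD_FAST s,s → push 26,26. Stack: [26, 26]
BINARY_OP // → 26 // 26 = 1. Stack: [1]
STORE_FAST s → s=1. Stack: []
LOAD_FAST i → push 0. Stack: [0]
LOAD_CONST → push 1. Stack: [0, 1]
BINARY_OP + → 0 + 1 = 1. Stack: [1]
STORE_FAST i → i=1. Stack: []
LOAD_FAST i → push 1. Stack: [1]
LOAD_CONST → push 2. Stack: [1, 2]
COMPARE_OP bool(<) → 1 vs 2 = True. Stack: [True]
POP_JUMP_IF_FALSE → pop True; no jump. Stack: []
LOAD_FAST_LOAD_FAST s,s → push 1,1. Stack: [1, 1]
BINARY_OP // → 1 // 1 = 1. Stack: [1]
STORE_FAST s → s=1. Stack: []
LOAD_FAST i → push 1. Stack: [1]
LOAD_CONST → push 1. Stack: [1, 1]
BINARY_OP + → 1 + 1 = 2. Stack: [2]
STORE_FAST i → i=2. Stack: []
LOAD_FAST i → push 2. Stack: [2]
LOAD_CONST → push 2. Stack: [2, 2]
COMPARE_OP bool(<) → 2 vs 2 = False. Stack: [False]
POP_JUMP_IF_FALSE → pop False; jump. Stack: []
LOAD_FAST s → push 1. Stack: [1]
RETURN_VALUE → return 1.

1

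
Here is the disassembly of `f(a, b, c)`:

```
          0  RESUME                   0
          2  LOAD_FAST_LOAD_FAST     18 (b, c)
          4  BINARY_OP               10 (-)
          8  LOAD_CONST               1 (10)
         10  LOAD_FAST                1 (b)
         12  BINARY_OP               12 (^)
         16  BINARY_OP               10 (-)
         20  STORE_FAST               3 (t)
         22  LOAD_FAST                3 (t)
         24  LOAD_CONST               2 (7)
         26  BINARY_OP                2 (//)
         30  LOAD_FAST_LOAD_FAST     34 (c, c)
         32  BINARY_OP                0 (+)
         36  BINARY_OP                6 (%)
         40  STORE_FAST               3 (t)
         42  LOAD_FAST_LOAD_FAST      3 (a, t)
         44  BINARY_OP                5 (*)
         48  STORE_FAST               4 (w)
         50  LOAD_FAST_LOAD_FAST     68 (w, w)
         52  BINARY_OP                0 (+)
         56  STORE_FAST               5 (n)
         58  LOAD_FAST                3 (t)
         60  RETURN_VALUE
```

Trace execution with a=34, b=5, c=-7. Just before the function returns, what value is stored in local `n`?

LOAD_FAST_LOAD_FAST b,c → push 5,-7. Stack: [5, -7]
BINARY_OP - → 5 - -7 = 12. Stack: [12]
LOAD_CONST → push 10. Stack: [12, 10]
LOAD_FAST b → push 5. Stack: [12, 10, 5]
BINARY_OP ^ → 10 ^ 5 = 15. Stack: [12, 15]
BINARY_OP - → 12 - 15 = -3. Stack: [-3]
STORE_FAST t → t=-3. Stack: []
LOAD_FAST t → push -3. Stack: [-3]
LOAD_CONST → push 7. Stack: [-3, 7]
BINARY_OP // → -3 // 7 = -1. Stack: [-1]
LOAD_FAST_LOAD_FAST c,c → push -7,-7. Stack: [-1, -7, -7]
BINARY_OP + → -7 + -7 = -14. Stack: [-1, -14]
BINARY_OP % → -1 % -14 = -1. Stack: [-1]
STORE_FAST t → t=-1. Stack: []
LOAD_FAST_LOAD_FAST a,t → push 34,-1. Stack: [34, -1]
BINARY_OP * → 34 * -1 = -34. Stack: [-34]
STORE_FAST w → w=-34. Stack: []
LOAD_FAST_LOAD_FAST w,w → push -34,-34. Stack: [-34, -34]
BINARY_OP + → -34 + -34 = -68. Stack: [-68]
STORE_FAST n → n=-68. Stack: []
LOAD_FAST t → push -1. Stack: [-1]
RETURN_VALUE → return -1.

-68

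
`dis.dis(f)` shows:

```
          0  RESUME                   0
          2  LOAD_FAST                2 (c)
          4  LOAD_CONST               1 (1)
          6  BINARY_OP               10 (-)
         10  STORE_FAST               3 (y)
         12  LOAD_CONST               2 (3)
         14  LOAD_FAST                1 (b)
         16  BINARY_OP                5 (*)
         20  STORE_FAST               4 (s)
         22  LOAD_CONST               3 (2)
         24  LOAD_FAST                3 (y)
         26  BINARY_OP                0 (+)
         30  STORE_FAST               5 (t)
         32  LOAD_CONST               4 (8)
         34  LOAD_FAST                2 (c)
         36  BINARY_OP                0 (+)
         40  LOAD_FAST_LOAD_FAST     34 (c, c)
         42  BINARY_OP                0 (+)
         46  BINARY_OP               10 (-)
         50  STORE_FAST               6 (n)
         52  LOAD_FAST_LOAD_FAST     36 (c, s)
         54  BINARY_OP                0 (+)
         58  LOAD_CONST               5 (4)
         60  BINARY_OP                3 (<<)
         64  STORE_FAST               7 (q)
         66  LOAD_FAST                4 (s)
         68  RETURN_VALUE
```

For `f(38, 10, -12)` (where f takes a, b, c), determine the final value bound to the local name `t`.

LOAD_FAST c → push -12. Stack: [-12]
LOAD_CONST → push 1. Stack: [-12, 1]
BINARY_OP - → -12 - 1 = -13. Stack: [-13]
STORE_FAST y → y=-13. Stack: []
LOAD_CONST → push 3. Stack: [3]
LOAD_FAST b → push 10. Stack: [3, 10]
BINARY_OP * → 3 * 10 = 30. Stack: [30]
STORE_FAST s → s=30. Stack: []
LOAD_CONST → push 2. Stack: [2]
LOAD_FAST y → push -13. Stack: [2, -13]
BINARY_OP + → 2 + -13 = -11. Stack: [-11]
STORE_FAST t → t=-11. Stack: []
LOAD_CONST → push 8. Stack: [8]
LOAD_FAST c → push -12. Stack: [8, -12]
BINARY_OP + → 8 + -12 = -4. Stack: [-4]
LOAD_FAST_LOAD_FAST c,c → push -12,-12. Stack: [-4, -12, -12]
BINARY_OP + → -12 + -12 = -24. Stack: [-4, -24]
BINARY_OP - → -4 - -24 = 20. Stack: [20]
STORE_FAST n → n=20. Stack: []
LOAD_FAST_LOAD_FAST c,s → push -12,30. Stack: [-12, 30]
BINARY_OP + → -12 + 30 = 18. Stack: [18]
LOAD_CONST → push 4. Stack: [18, 4]
BINARY_OP << → 18 << 4 = 288. Stack: [288]
STORE_FAST q → q=288. Stack: []
LOAD_FAST s → push 30. Stack: [30]
RETURN_VALUE → return 30.

-11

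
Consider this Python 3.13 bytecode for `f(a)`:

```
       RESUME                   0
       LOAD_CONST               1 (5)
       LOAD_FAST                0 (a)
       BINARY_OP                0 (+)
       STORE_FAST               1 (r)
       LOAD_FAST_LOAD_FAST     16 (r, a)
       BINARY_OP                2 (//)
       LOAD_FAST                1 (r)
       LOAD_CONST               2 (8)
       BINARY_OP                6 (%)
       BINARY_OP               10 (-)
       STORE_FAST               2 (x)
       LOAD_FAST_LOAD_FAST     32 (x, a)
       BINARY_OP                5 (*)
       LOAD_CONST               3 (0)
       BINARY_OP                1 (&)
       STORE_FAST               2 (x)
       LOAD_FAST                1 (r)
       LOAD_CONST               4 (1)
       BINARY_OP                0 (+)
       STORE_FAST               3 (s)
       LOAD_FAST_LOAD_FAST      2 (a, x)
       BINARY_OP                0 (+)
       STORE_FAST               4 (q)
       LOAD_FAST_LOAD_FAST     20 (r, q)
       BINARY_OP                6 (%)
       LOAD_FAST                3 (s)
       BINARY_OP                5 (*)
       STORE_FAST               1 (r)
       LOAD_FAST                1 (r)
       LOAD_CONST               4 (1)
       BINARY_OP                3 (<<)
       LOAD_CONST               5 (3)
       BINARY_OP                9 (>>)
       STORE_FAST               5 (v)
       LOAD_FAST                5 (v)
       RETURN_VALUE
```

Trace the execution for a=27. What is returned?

41

LOAD_CONST → push 5. Stack: [5]
LOAD_FAST a → push 27. Stack: [5, 27]
BINARY_OP + → 5 + 27 = 32. Stack: [32]
STORE_FAST r → r=32. Stack: []
LOAD_FAST_LOAD_FAST r,a → push 32,27. Stack: [32, 27]
BINARY_OP // → 32 // 27 = 1. Stack: [1]
LOAD_FAST r → push 32. Stack: [1, 32]
LOAD_CONST → push 8. Stack: [1, 32, 8]
BINARY_OP % → 32 % 8 = 0. Stack: [1, 0]
BINARY_OP - → 1 - 0 = 1. Stack: [1]
STORE_FAST x → x=1. Stack: []
LOAD_FAST_LOAD_FAST x,a → push 1,27. Stack: [1, 27]
BINARY_OP * → 1 * 27 = 27. Stack: [27]
LOAD_CONST → push 0. Stack: [27, 0]
BINARY_OP & → 27 & 0 = 0. Stack: [0]
STORE_FAST x → x=0. Stack: []
LOAD_FAST r → push 32. Stack: [32]
LOAD_CONST → push 1. Stack: [32, 1]
BINARY_OP + → 32 + 1 = 33. Stack: [33]
STORE_FAST s → s=33. Stack: []
LOAD_FAST_LOAD_FAST a,x → push 27,0. Stack: [27, 0]
BINARY_OP + → 27 + 0 = 27. Stack: [27]
STORE_FAST q → q=27. Stack: []
LOAD_FAST_LOAD_FAST r,q → push 32,27. Stack: [32, 27]
BINARY_OP % → 32 % 27 = 5. Stack: [5]
LOAD_FAST s → push 33. Stack: [5, 33]
BINARY_OP * → 5 * 33 = 165. Stack: [165]
STORE_FAST r → r=165. Stack: []
LOAD_FAST r → push 165. Stack: [165]
LOAD_CONST → push 1. Stack: [165, 1]
BINARY_OP << → 165 << 1 = 330. Stack: [330]
LOAD_CONST → push 3. Stack: [330, 3]
BINARY_OP >> → 330 >> 3 = 41. Stack: [41]
STORE_FAST v → v=41. Stack: []
LOAD_FAST v → push 41. Stack: [41]
RETURN_VALUE → return 41.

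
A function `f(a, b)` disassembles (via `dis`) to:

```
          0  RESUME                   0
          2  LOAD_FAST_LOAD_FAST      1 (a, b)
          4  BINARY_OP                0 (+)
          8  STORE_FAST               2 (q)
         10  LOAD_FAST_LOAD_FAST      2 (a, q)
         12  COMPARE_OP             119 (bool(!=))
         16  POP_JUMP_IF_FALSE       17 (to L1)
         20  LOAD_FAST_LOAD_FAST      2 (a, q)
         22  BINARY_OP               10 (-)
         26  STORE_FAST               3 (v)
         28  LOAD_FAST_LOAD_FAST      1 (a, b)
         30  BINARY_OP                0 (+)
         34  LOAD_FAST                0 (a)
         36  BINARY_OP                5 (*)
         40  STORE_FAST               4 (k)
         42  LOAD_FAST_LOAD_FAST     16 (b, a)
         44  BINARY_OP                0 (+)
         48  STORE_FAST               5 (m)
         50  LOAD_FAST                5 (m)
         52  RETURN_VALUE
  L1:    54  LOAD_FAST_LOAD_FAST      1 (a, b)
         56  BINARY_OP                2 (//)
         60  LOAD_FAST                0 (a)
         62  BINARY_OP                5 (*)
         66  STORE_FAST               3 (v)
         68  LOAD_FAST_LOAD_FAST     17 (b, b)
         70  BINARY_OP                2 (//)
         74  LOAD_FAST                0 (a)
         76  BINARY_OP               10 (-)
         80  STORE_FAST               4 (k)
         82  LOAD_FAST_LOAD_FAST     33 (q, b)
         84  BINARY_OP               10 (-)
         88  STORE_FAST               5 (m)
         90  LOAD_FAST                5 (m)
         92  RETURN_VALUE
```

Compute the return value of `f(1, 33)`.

34

LOAD_FAST_LOAD_FAST a,b → push 1,33. Stack: [1, 33]
BINARY_OP + → 1 + 33 = 34. Stack: [34]
STORE_FAST q → q=34. Stack: []
LOAD_FAST_LOAD_FAST a,q → push 1,34. Stack: [1, 34]
COMPARE_OP bool(!=) → 1 vs 34 = True. Stack: [True]
POP_JUMP_IF_FALSE → pop True; no jump. Stack: []
LOAD_FAST_LOAD_FAST a,q → push 1,34. Stack: [1, 34]
BINARY_OP - → 1 - 34 = -33. Stack: [-33]
STORE_FAST v → v=-33. Stack: []
LOAD_FAST_LOAD_FAST a,b → push 1,33. Stack: [1, 33]
BINARY_OP + → 1 + 33 = 34. Stack: [34]
LOAD_FAST a → push 1. Stack: [34, 1]
BINARY_OP * → 34 * 1 = 34. Stack: [34]
STORE_FAST k → k=34. Stack: []
LOAD_FAST_LOAD_FAST b,a → push 33,1. Stack: [33, 1]
BINARY_OP + → 33 + 1 = 34. Stack: [34]
STORE_FAST m → m=34. Stack: []
LOAD_FAST m → push 34. Stack: [34]
RETURN_VALUE → return 34.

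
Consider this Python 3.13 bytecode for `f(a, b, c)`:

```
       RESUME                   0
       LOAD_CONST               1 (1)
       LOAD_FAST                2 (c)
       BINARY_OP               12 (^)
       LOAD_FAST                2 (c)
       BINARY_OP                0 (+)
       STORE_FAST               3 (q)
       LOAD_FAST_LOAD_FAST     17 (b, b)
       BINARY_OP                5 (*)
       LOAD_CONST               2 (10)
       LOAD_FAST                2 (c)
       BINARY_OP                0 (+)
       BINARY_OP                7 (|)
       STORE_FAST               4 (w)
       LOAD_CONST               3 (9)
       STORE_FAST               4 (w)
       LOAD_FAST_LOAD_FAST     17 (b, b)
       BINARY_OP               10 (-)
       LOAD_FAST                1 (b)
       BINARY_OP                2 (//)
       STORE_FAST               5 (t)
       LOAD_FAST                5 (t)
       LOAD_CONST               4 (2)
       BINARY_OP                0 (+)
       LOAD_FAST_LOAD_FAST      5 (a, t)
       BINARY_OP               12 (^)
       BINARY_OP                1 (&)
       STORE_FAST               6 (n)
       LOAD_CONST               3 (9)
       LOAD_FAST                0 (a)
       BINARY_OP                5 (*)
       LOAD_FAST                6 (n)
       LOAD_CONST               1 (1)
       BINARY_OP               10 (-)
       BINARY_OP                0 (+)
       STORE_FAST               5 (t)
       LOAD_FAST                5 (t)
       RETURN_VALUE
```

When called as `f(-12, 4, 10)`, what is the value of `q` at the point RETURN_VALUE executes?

LOAD_CONST → push 1. Stack: [1]
LOAD_FAST c → push 10. Stack: [1, 10]
BINARY_OP ^ → 1 ^ 10 = 11. Stack: [11]
LOAD_FAST c → push 10. Stack: [11, 10]
BINARY_OP + → 11 + 10 = 21. Stack: [21]
STORE_FAST q → q=21. Stack: []
LOAD_FAST_LOAD_FAST b,b → push 4,4. Stack: [4, 4]
BINARY_OP * → 4 * 4 = 16. Stack: [16]
LOAD_CONST → push 10. Stack: [16, 10]
LOAD_FAST c → push 10. Stack: [16, 10, 10]
BINARY_OP + → 10 + 10 = 20. Stack: [16, 20]
BINARY_OP | → 16 | 20 = 20. Stack: [20]
STORE_FAST w → w=20. Stack: []
LOAD_CONST → push 9. Stack: [9]
STORE_FAST w → w=9. Stack: []
LOAD_FAST_LOAD_FAST b,b → push 4,4. Stack: [4, 4]
BINARY_OP - → 4 - 4 = 0. Stack: [0]
LOAD_FAST b → push 4. Stack: [0, 4]
BINARY_OP // → 0 // 4 = 0. Stack: [0]
STORE_FAST t → t=0. Stack: []
LOAD_FAST t → push 0. Stack: [0]
LOAD_CONST → push 2. Stack: [0, 2]
BINARY_OP + → 0 + 2 = 2. Stack: [2]
LOAD_FAST_LOAD_FAST a,t → push -12,0. Stack: [2, -12, 0]
BINARY_OP ^ → -12 ^ 0 = -12. Stack: [2, -12]
BINARY_OP & → 2 & -12 = 0. Stack: [0]
STORE_FAST n → n=0. Stack: []
LOAD_CONST → push 9. Stack: [9]
LOAD_FAST a → push -12. Stack: [9, -12]
BINARY_OP * → 9 * -12 = -108. Stack: [-108]
LOAD_FAST n → push 0. Stack: [-108, 0]
LOAD_CONST → push 1. Stack: [-108, 0, 1]
BINARY_OP - → 0 - 1 = -1. Stack: [-108, -1]
BINARY_OP + → -108 + -1 = -109. Stack: [-109]
STORE_FAST t → t=-109. Stack: []
LOAD_FAST t → push -109. Stack: [-109]
RETURN_VALUE → return -109.

21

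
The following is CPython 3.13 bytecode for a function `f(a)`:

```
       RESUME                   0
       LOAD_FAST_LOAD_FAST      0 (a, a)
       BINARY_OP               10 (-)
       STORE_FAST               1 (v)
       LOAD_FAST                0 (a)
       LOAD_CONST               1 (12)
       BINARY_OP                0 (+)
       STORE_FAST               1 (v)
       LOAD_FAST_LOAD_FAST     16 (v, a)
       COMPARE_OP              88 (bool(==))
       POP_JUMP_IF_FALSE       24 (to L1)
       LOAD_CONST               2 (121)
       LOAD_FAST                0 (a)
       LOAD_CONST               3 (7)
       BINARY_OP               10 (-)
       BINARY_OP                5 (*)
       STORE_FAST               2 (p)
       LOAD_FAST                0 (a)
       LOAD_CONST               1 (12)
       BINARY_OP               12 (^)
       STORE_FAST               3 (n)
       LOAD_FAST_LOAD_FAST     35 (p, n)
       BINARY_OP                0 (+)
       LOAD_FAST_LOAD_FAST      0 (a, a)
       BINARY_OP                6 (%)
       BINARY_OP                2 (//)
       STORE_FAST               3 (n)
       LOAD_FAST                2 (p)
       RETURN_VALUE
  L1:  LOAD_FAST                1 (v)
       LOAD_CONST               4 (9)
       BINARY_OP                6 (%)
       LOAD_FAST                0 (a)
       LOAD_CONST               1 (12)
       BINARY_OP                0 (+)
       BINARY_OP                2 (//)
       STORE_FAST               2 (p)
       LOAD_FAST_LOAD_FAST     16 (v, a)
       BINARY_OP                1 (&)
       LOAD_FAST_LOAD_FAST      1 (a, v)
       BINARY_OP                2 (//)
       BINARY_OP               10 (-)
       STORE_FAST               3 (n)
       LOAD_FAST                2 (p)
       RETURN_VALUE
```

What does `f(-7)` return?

1

LOAD_FAST_LOAD_FAST a,a → push -7,-7. Stack: [-7, -7]
BINARY_OP - → -7 - -7 = 0. Stack: [0]
STORE_FAST v → v=0. Stack: []
LOAD_FAST a → push -7. Stack: [-7]
LOAD_CONST → push 12. Stack: [-7, 12]
BINARY_OP + → -7 + 12 = 5. Stack: [5]
STORE_FAST v → v=5. Stack: []
LOAD_FAST_LOAD_FAST v,a → push 5,-7. Stack: [5, -7]
COMPARE_OP bool(==) → 5 vs -7 = False. Stack: [False]
POP_JUMP_IF_FALSE → pop False; jump. Stack: []
LOAD_FAST v → push 5. Stack: [5]
LOAD_CONST → push 9. Stack: [5, 9]
BINARY_OP % → 5 % 9 = 5. Stack: [5]
LOAD_FAST a → push -7. Stack: [5, -7]
LOAD_CONST → push 12. Stack: [5, -7, 12]
BINARY_OP + → -7 + 12 = 5. Stack: [5, 5]
BINARY_OP // → 5 // 5 = 1. Stack: [1]
STORE_FAST p → p=1. Stack: []
LOAD_FAST_LOAD_FAST v,a → push 5,-7. Stack: [5, -7]
BINARY_OP & → 5 & -7 = 1. Stack: [1]
LOAD_FAST_LOAD_FAST a,v → push -7,5. Stack: [1, -7, 5]
BINARY_OP // → -7 // 5 = -2. Stack: [1, -2]
BINARY_OP - → 1 - -2 = 3. Stack: [3]
STORE_FAST n → n=3. Stack: []
LOAD_FAST p → push 1. Stack: [1]
RETURN_VALUE → return 1.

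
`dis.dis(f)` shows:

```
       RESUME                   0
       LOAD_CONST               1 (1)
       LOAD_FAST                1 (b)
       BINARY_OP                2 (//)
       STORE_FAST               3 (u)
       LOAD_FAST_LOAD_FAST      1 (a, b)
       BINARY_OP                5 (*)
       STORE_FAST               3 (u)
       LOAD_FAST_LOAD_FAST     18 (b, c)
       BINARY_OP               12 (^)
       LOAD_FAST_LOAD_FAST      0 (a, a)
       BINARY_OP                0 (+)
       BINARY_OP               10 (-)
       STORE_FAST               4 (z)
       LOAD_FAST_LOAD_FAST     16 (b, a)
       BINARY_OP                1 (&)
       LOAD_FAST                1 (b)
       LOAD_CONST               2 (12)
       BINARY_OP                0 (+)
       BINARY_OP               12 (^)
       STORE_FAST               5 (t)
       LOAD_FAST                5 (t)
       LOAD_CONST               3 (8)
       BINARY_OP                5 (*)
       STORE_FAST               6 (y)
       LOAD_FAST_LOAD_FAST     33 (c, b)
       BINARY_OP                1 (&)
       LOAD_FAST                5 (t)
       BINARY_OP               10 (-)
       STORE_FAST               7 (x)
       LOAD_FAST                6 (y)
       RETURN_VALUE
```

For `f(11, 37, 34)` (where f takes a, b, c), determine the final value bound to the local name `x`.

-16

LOAD_CONST → push 1. Stack: [1]
LOAD_FAST b → push 37. Stack: [1, 37]
BINARY_OP // → 1 // 37 = 0. Stack: [0]
STORE_FAST u → u=0. Stack: []
LOAD_FAST_LOAD_FAST a,b → push 11,37. Stack: [11, 37]
BINARY_OP * → 11 * 37 = 407. Stack: [407]
STORE_FAST u → u=407. Stack: []
LOAD_FAST_LOAD_FAST b,c → push 37,34. Stack: [37, 34]
BINARY_OP ^ → 37 ^ 34 = 7. Stack: [7]
LOAD_FAST_LOAD_FAST a,a → push 11,11. Stack: [7, 11, 11]
BINARY_OP + → 11 + 11 = 22. Stack: [7, 22]
BINARY_OP - → 7 - 22 = -15. Stack: [-15]
STORE_FAST z → z=-15. Stack: []
LOAD_FAST_LOAD_FAST b,a → push 37,11. Stack: [37, 11]
BINARY_OP & → 37 & 11 = 1. Stack: [1]
LOAD_FAST b → push 37. Stack: [1, 37]
LOAD_CONST → push 12. Stack: [1, 37, 12]
BINARY_OP + → 37 + 12 = 49. Stack: [1, 49]
BINARY_OP ^ → 1 ^ 49 = 48. Stack: [48]
STORE_FAST t → t=48. Stack: []
LOAD_FAST t → push 48. Stack: [48]
LOAD_CONST → push 8. Stack: [48, 8]
BINARY_OP * → 48 * 8 = 384. Stack: [384]
STORE_FAST y → y=384. Stack: []
LOAD_FAST_LOAD_FAST c,b → push 34,37. Stack: [34, 37]
BINARY_OP & → 34 & 37 = 32. Stack: [32]
LOAD_FAST t → push 48. Stack: [32, 48]
BINARY_OP - → 32 - 48 = -16. Stack: [-16]
STORE_FAST x → x=-16. Stack: []
LOAD_FAST y → push 384. Stack: [384]
RETURN_VALUE → return 384.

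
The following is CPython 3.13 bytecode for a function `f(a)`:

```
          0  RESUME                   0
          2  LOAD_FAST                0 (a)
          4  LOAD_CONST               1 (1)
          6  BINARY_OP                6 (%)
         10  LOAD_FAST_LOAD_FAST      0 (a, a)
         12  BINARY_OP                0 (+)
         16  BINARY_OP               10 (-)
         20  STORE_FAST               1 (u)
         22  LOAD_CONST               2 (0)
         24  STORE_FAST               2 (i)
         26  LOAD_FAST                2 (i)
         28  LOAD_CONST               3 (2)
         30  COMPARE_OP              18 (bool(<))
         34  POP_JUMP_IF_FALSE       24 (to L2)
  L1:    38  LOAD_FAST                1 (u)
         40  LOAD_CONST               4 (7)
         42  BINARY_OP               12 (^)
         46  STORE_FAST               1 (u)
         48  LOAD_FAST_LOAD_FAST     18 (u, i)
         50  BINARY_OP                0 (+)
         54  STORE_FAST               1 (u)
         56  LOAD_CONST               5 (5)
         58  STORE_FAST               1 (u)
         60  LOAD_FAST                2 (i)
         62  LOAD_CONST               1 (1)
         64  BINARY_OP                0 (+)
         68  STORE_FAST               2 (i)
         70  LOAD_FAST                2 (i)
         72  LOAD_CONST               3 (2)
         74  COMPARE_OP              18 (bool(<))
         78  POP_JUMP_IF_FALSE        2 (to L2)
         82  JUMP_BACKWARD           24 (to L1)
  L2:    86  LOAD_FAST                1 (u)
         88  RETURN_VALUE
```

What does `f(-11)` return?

LOAD_FAST a → push -11. Stack: [-11]
LOAD_CONST → push 1. Stack: [-11, 1]
BINARY_OP % → -11 % 1 = 0. Stack: [0]
LOAD_FAST_LOAD_FAST a,a → push -11,-11. Stack: [0, -11, -11]
BINARY_OP + → -11 + -11 = -22. Stack: [0, -22]
BINARY_OP - → 0 - -22 = 22. Stack: [22]
STORE_FAST u → u=22. Stack: []
LOAD_CONST → push 0. Stack: [0]
STORE_FAST i → i=0. Stack: []
LOAD_FAST i → push 0. Stack: [0]
LOAD_CONST → push 2. Stack: [0, 2]
COMPARE_OP bool(<) → 0 vs 2 = True. Stack: [True]
POP_JUMP_IF_FALSE → pop True; no jump. Stack: []
LOAD_FAST u → push 22. Stack: [22]
LOAD_CONST → push 7. Stack: [22, 7]
BINARY_OP ^ → 22 ^ 7 = 17. Stack: [17]
STORE_FAST u → u=17. Stack: []
LOAD_FAST_LOAD_FAST u,i → push 17,0. Stack: [17, 0]
BINARY_OP + → 17 + 0 = 17. Stack: [17]
STORE_FAST u → u=17. Stack: []
LOAD_CONST → push 5. Stack: [5]
STORE_FAST u → u=5. Stack: []
LOAD_FAST i → push 0. Stack: [0]
LOAD_CONST → push 1. Stack: [0, 1]
BINARY_OP + → 0 + 1 = 1. Stack: [1]
STORE_FAST i → i=1. Stack: []
LOAD_FAST i → push 1. Stack: [1]
LOAD_CONST → push 2. Stack: [1, 2]
COMPARE_OP bool(<) → 1 vs 2 = True. Stack: [True]
POP_JUMP_IF_FALSE → pop True; no jump. Stack: []
LOAD_FAST u → push 5. Stack: [5]
LOAD_CONST → push 7. Stack: [5, 7]
BINARY_OP ^ → 5 ^ 7 = 2. Stack: [2]
STORE_FAST u → u=2. Stack: []
LOAD_FAST_LOAD_FAST u,i → push 2,1. Stack: [2, 1]
BINARY_OP + → 2 + 1 = 3. Stack: [3]
STORE_FAST u → u=3. Stack: []
LOAD_CONST → push 5. Stack: [5]
STORE_FAST u → u=5. Stack: []
LOAD_FAST i → push 1. Stack: [1]
LOAD_CONST → push 1. Stack: [1, 1]
BINARY_OP + → 1 + 1 = 2. Stack: [2]
STORE_FAST i → i=2. Stack: []
LOAD_FAST i → push 2. Stack: [2]
LOAD_CONST → push 2. Stack: [2, 2]
COMPARE_OP bool(<) → 2 vs 2 = False. Stack: [False]
POP_JUMP_IF_FALSE → pop False; jump. Stack: []
LOAD_FAST u → push 5. Stack: [5]
RETURN_VALUE → return 5.

5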